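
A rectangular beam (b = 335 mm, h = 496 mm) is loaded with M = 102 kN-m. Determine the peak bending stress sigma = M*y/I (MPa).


I = b * h^3 / 12 = 335 * 496^3 / 12 = 3406501546.67 mm^4
y = h / 2 = 496 / 2 = 248.0 mm
M = 102 kN-m = 102000000.0 N-mm
sigma = M * y / I = 102000000.0 * 248.0 / 3406501546.67
= 7.43 MPa

7.43 MPa


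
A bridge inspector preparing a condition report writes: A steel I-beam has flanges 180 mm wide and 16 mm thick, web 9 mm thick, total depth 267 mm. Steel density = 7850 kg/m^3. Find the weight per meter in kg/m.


A_flanges = 2 * 180 * 16 = 5760 mm^2
A_web = (267 - 2 * 16) * 9 = 2115 mm^2
A_total = 5760 + 2115 = 7875 mm^2 = 0.007875 m^2
Weight = rho * A = 7850 * 0.007875 = 61.8188 kg/m

61.8188 kg/m


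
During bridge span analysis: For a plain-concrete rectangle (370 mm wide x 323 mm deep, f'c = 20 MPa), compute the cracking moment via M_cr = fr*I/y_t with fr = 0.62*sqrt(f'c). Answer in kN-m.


fr = 0.62 * sqrt(20) = 0.62 * 4.4721 = 2.7727 MPa
I = 370 * 323^3 / 12 = 1039029899.17 mm^4
y_t = 161.5 mm
M_cr = fr * I / y_t = 2.7727 * 1039029899.17 / 161.5 N-mm
= 17.8387 kN-m

17.8387 kN-m


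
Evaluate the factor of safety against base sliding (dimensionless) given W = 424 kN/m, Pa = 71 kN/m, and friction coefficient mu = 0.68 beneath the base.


Resisting force = mu * W = 0.68 * 424 = 288.32 kN/m
FOS = Resisting / Driving = 288.32 / 71
= 4.0608 (dimensionless)

4.0608 (dimensionless)


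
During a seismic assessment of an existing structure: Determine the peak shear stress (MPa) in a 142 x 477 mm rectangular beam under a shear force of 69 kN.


A = b * h = 142 * 477 = 67734 mm^2
V = 69 kN = 69000.0 N
tau_max = 1.5 * V / A = 1.5 * 69000.0 / 67734
= 1.528 MPa

1.528 MPa


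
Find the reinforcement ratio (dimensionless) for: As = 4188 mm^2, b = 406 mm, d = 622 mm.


rho = As / (b * d)
= 4188 / (406 * 622)
= 4188 / 252532
= 0.016584 (dimensionless)

0.016584 (dimensionless)


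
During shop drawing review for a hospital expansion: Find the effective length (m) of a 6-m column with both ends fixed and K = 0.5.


L_eff = K * L
= 0.5 * 6
= 3.0 m

3.0 m


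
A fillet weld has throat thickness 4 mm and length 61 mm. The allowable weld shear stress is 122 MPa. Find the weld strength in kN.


Strength = throat * length * allowable stress
= 4 * 61 * 122 N
= 29768 N
= 29.77 kN

29.77 kN


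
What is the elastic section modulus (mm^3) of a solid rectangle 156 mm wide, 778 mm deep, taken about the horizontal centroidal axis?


S = b * h^2 / 6
= 156 * 778^2 / 6
= 156 * 605284 / 6
= 15737384.0 mm^3

15737384.0 mm^3


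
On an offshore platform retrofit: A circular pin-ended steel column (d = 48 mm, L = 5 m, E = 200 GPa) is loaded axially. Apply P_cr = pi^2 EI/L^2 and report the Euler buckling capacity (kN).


I = pi * d^4 / 64 = 260576.26 mm^4
L = 5000.0 mm
P_cr = pi^2 * E * I / L^2
= 9.8696 * 200000.0 * 260576.26 / 5000.0^2
= 20574.28 N = 20.5743 kN

20.5743 kN


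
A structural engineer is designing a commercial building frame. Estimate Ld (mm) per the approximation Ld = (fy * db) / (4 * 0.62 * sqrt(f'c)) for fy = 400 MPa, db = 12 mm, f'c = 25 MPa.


Ld = (fy * db) / (4 * 0.62 * sqrt(f'c))
= (400 * 12) / (4 * 0.62 * sqrt(25))
= 4800 / 12.4
= 387.1 mm

387.1 mm


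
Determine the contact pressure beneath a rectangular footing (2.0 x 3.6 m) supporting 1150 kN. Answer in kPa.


A = 2.0 * 3.6 = 7.2 m^2
q = P / A = 1150 / 7.2
= 159.7222 kPa

159.7222 kPa


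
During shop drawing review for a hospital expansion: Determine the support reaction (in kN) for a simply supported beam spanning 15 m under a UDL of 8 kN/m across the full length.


Total load = w * L = 8 * 15 = 120 kN
By symmetry, each reaction R = total / 2 = 120 / 2 = 60.0 kN

60.0 kN


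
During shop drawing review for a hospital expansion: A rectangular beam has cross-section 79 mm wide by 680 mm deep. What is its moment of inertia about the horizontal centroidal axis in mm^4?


I = b * h^3 / 12
= 79 * 680^3 / 12
= 79 * 314432000 / 12
= 2070010666.67 mm^4

2070010666.67 mm^4


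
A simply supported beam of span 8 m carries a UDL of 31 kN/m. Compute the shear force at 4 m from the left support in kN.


R_A = w * L / 2 = 31 * 8 / 2 = 124.0 kN
V(x) = R_A - w * x = 124.0 - 31 * 4
= 0.0 kN

0.0 kN


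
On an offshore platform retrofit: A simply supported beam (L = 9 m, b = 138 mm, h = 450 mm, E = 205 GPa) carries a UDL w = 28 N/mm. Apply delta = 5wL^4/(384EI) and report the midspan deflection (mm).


I = 138 * 450^3 / 12 = 1047937500.0 mm^4
L = 9000.0 mm, w = 28 N/mm, E = 205000.0 MPa
delta = 5 * w * L^4 / (384 * E * I)
= 5 * 28 * 9000.0^4 / (384 * 205000.0 * 1047937500.0)
= 11.1347 mm

11.1347 mm


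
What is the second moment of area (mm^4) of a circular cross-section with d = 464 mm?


r = d / 2 = 464 / 2 = 232.0 mm
I = pi * r^4 / 4 = pi * 232.0^4 / 4
= 2275316524.67 mm^4

2275316524.67 mm^4


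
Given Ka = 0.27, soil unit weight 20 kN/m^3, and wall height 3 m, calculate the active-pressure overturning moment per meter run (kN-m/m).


Pa = 0.5 * Ka * gamma * H^2
= 0.5 * 0.27 * 20 * 3^2
= 24.3 kN/m
Arm = H / 3 = 3 / 3 = 1.0 m
Mo = Pa * arm = Pa * H / 3 = 24.3 * 3 / 3 = 24.3 kN-m/m

24.3 kN-m/m


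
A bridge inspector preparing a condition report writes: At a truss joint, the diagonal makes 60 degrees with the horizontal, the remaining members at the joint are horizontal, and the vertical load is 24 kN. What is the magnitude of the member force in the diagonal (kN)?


At the joint, only the diagonal has a vertical component, so vertical equilibrium gives:
F * sin(60) = 24
F = 24 / sin(60)
= 24 / 0.866025
= 27.71 kN

27.71 kN


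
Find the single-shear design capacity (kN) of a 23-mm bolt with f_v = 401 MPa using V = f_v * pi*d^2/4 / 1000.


A = pi * d^2 / 4 = pi * 23^2 / 4 = 415.4756 mm^2
V = f_v * A / 1000 = 401 * 415.4756 / 1000
= 166.6057 kN

166.6057 kN


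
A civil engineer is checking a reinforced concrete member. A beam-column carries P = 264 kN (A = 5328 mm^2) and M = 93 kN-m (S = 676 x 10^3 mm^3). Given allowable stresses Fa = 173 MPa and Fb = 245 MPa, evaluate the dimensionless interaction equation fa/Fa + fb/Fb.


f_a = P / A = 264000.0 / 5328 = 49.5495 MPa
f_b = M / S = 93000000.0 / 676000.0 = 137.574 MPa
Ratio = f_a / Fa + f_b / Fb
= 49.5495 / 173 + 137.574 / 245
= 0.8479 (dimensionless)

0.8479 (dimensionless)


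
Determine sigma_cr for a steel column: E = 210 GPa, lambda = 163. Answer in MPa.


sigma_cr = pi^2 * E / lambda^2
= 9.8696 * 210000.0 / 163^2
= 9.8696 * 210000.0 / 26569
= 78.0088 MPa

78.0088 MPa


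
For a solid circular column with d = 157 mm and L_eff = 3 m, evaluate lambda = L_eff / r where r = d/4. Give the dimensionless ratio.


Radius of gyration r = d / 4 = 157 / 4 = 39.25 mm
L_eff = 3000.0 mm
Slenderness ratio = L / r = 3000.0 / 39.25 = 76.43 (dimensionless)

76.43 (dimensionless)


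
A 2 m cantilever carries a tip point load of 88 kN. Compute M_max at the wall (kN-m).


For a cantilever with a point load at the free end:
M_max = P * L = 88 * 2 = 176 kN-m

176 kN-m


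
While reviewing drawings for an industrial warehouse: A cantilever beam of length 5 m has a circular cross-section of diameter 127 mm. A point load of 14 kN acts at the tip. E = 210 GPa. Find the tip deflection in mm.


I = pi * d^4 / 64 = pi * 127^4 / 64 = 12769820.2 mm^4
L = 5000.0 mm, P = 14000.0 N, E = 210000.0 MPa
delta = P * L^3 / (3 * E * I)
= 14000.0 * 5000.0^3 / (3 * 210000.0 * 12769820.2)
= 217.5268 mm

217.5268 mm


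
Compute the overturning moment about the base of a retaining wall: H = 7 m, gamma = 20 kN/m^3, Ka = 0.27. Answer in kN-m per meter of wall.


Pa = 0.5 * Ka * gamma * H^2
= 0.5 * 0.27 * 20 * 7^2
= 132.3 kN/m
Arm = H / 3 = 7 / 3 = 2.3333 m
Mo = Pa * arm = Pa * H / 3 = 132.3 * 7 / 3 = 308.7 kN-m/m

308.7 kN-m/m


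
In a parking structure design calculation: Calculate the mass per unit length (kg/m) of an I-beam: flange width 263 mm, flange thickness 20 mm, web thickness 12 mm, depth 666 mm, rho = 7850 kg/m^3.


A_flanges = 2 * 263 * 20 = 10520 mm^2
A_web = (666 - 2 * 20) * 12 = 7512 mm^2
A_total = 10520 + 7512 = 18032 mm^2 = 0.018032 m^2
Weight = rho * A = 7850 * 0.018032 = 141.5512 kg/m

141.5512 kg/m


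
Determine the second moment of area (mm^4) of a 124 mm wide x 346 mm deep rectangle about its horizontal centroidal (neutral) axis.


I = b * h^3 / 12
= 124 * 346^3 / 12
= 124 * 41421736 / 12
= 428024605.33 mm^4

428024605.33 mm^4


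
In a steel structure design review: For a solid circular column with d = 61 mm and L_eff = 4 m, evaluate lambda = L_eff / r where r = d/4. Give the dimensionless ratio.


Radius of gyration r = d / 4 = 61 / 4 = 15.25 mm
L_eff = 4000.0 mm
Slenderness ratio = L / r = 4000.0 / 15.25 = 262.3 (dimensionless)

262.3 (dimensionless)


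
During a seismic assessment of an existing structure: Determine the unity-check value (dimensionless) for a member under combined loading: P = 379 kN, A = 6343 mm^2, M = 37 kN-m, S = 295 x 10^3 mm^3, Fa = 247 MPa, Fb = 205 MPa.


f_a = P / A = 379000.0 / 6343 = 59.7509 MPa
f_b = M / S = 37000000.0 / 295000.0 = 125.4237 MPa
Ratio = f_a / Fa + f_b / Fb
= 59.7509 / 247 + 125.4237 / 205
= 0.8537 (dimensionless)

0.8537 (dimensionless)


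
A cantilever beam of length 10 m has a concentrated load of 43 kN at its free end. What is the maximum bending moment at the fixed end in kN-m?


For a cantilever with a point load at the free end:
M_max = P * L = 43 * 10 = 430 kN-m

430 kN-m


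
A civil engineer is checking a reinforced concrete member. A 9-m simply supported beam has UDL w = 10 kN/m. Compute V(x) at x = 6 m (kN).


R_A = w * L / 2 = 10 * 9 / 2 = 45.0 kN
V(x) = R_A - w * x = 45.0 - 10 * 6
= -15.0 kN

-15.0 kN


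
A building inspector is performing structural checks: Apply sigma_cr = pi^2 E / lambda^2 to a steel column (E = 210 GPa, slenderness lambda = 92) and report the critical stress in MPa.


sigma_cr = pi^2 * E / lambda^2
= 9.8696 * 210000.0 / 92^2
= 9.8696 * 210000.0 / 8464
= 244.8744 MPa

244.8744 MPa


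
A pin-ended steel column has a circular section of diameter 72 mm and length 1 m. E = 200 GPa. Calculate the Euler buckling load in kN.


I = pi * d^4 / 64 = 1319167.32 mm^4
L = 1000.0 mm
P_cr = pi^2 * E * I / L^2
= 9.8696 * 200000.0 * 1319167.32 / 1000.0^2
= 2603931.92 N = 2603.9319 kN

2603.9319 kN


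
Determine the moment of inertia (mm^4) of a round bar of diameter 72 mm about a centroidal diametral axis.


r = d / 2 = 72 / 2 = 36.0 mm
I = pi * r^4 / 4 = pi * 36.0^4 / 4
= 1319167.32 mm^4

1319167.32 mm^4


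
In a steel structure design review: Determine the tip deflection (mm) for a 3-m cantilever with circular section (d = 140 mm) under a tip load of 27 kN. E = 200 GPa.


I = pi * d^4 / 64 = pi * 140^4 / 64 = 18857409.9 mm^4
L = 3000.0 mm, P = 27000.0 N, E = 200000.0 MPa
delta = P * L^3 / (3 * E * I)
= 27000.0 * 3000.0^3 / (3 * 200000.0 * 18857409.9)
= 64.4309 mm

64.4309 mm


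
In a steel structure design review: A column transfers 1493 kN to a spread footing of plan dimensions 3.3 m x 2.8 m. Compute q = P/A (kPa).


A = 3.3 * 2.8 = 9.24 m^2
q = P / A = 1493 / 9.24
= 161.5801 kPa

161.5801 kPa


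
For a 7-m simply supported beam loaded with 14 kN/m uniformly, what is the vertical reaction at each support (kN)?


Total load = w * L = 14 * 7 = 98 kN
By symmetry, each reaction R = total / 2 = 98 / 2 = 49.0 kN

49.0 kN


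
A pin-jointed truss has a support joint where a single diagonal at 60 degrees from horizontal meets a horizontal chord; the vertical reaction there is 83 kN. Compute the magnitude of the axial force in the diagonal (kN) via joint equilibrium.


At the joint, only the diagonal has a vertical component, so vertical equilibrium gives:
F * sin(60) = 83
F = 83 / sin(60)
= 83 / 0.866025
= 95.84 kN

95.84 kN


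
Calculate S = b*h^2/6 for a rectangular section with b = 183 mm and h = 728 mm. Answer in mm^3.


S = b * h^2 / 6
= 183 * 728^2 / 6
= 183 * 529984 / 6
= 16164512.0 mm^3

16164512.0 mm^3


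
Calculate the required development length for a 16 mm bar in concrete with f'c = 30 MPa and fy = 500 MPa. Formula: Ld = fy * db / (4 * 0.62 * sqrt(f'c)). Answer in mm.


Ld = (fy * db) / (4 * 0.62 * sqrt(f'c))
= (500 * 16) / (4 * 0.62 * sqrt(30))
= 8000 / 13.5835
= 588.95 mm

588.95 mm


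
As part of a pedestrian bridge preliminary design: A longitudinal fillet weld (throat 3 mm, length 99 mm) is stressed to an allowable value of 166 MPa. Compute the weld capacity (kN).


Strength = throat * length * allowable stress
= 3 * 99 * 166 N
= 49302 N
= 49.3 kN

49.3 kN


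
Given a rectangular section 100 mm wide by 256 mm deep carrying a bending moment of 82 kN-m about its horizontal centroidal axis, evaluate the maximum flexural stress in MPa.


I = b * h^3 / 12 = 100 * 256^3 / 12 = 139810133.33 mm^4
y = h / 2 = 256 / 2 = 128.0 mm
M = 82 kN-m = 82000000.0 N-mm
sigma = M * y / I = 82000000.0 * 128.0 / 139810133.33
= 75.07 MPa

75.07 MPa


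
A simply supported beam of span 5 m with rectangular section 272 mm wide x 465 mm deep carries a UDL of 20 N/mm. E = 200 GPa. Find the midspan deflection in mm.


I = 272 * 465^3 / 12 = 2279011500.0 mm^4
L = 5000.0 mm, w = 20 N/mm, E = 200000.0 MPa
delta = 5 * w * L^4 / (384 * E * I)
= 5 * 20 * 5000.0^4 / (384 * 200000.0 * 2279011500.0)
= 0.3571 mm

0.3571 mm


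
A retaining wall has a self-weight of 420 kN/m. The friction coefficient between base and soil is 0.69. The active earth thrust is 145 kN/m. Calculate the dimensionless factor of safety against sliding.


Resisting force = mu * W = 0.69 * 420 = 289.8 kN/m
FOS = Resisting / Driving = 289.8 / 145
= 1.9986 (dimensionless)

1.9986 (dimensionless)


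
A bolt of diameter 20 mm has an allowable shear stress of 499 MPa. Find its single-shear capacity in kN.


A = pi * d^2 / 4 = pi * 20^2 / 4 = 314.1593 mm^2
V = f_v * A / 1000 = 499 * 314.1593 / 1000
= 156.7655 kN

156.7655 kN


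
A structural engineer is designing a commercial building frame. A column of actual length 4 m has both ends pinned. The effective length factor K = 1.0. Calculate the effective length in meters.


L_eff = K * L
= 1.0 * 4
= 4.0 m

4.0 m


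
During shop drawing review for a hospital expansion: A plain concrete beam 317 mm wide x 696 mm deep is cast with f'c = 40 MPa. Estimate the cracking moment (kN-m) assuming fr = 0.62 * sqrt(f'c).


fr = 0.62 * sqrt(40) = 0.62 * 6.3246 = 3.9212 MPa
I = 317 * 696^3 / 12 = 8906472576.0 mm^4
y_t = 348.0 mm
M_cr = fr * I / y_t = 3.9212 * 8906472576.0 / 348.0 N-mm
= 100.3571 kN-m

100.3571 kN-m


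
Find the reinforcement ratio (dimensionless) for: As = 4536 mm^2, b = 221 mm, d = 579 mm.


rho = As / (b * d)
= 4536 / (221 * 579)
= 4536 / 127959
= 0.035449 (dimensionless)

0.035449 (dimensionless)


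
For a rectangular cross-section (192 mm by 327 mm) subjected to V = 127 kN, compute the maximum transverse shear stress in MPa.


A = b * h = 192 * 327 = 62784 mm^2
V = 127 kN = 127000.0 N
tau_max = 1.5 * V / A = 1.5 * 127000.0 / 62784
= 3.0342 MPa

3.0342 MPa


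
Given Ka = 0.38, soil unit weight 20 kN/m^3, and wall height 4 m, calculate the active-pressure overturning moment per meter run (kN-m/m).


Pa = 0.5 * Ka * gamma * H^2
= 0.5 * 0.38 * 20 * 4^2
= 60.8 kN/m
Arm = H / 3 = 4 / 3 = 1.3333 m
Mo = Pa * arm = Pa * H / 3 = 60.8 * 4 / 3 = 81.0667 kN-m/m

81.0667 kN-m/m


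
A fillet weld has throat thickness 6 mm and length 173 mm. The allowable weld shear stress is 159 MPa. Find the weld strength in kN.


Strength = throat * length * allowable stress
= 6 * 173 * 159 N
= 165042 N
= 165.04 kN

165.04 kN


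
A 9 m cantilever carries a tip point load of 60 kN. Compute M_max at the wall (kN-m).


For a cantilever with a point load at the free end:
M_max = P * L = 60 * 9 = 540 kN-m

540 kN-m


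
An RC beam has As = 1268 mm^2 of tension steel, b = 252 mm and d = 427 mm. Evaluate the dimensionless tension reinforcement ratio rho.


rho = As / (b * d)
= 1268 / (252 * 427)
= 1268 / 107604
= 0.011784 (dimensionless)

0.011784 (dimensionless)


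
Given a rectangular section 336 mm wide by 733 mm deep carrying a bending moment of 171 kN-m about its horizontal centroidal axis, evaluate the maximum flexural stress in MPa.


I = b * h^3 / 12 = 336 * 733^3 / 12 = 11027319436.0 mm^4
y = h / 2 = 733 / 2 = 366.5 mm
M = 171 kN-m = 171000000.0 N-mm
sigma = M * y / I = 171000000.0 * 366.5 / 11027319436.0
= 5.68 MPa

5.68 MPa


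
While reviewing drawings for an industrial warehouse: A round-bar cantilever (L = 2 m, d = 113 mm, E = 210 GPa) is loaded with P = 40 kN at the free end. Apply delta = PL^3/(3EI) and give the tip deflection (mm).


I = pi * d^4 / 64 = pi * 113^4 / 64 = 8003568.62 mm^4
L = 2000.0 mm, P = 40000.0 N, E = 210000.0 MPa
delta = P * L^3 / (3 * E * I)
= 40000.0 * 2000.0^3 / (3 * 210000.0 * 8003568.62)
= 63.4638 mm

63.4638 mm


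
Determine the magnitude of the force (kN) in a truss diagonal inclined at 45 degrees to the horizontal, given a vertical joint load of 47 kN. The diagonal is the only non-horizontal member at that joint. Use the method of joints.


At the joint, only the diagonal has a vertical component, so vertical equilibrium gives:
F * sin(45) = 47
F = 47 / sin(45)
= 47 / 0.707107
= 66.47 kN

66.47 kN


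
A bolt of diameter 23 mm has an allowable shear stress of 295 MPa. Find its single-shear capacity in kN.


A = pi * d^2 / 4 = pi * 23^2 / 4 = 415.4756 mm^2
V = f_v * A / 1000 = 295 * 415.4756 / 1000
= 122.5653 kN

122.5653 kN


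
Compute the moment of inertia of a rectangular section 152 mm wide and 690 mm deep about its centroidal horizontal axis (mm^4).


I = b * h^3 / 12
= 152 * 690^3 / 12
= 152 * 328509000 / 12
= 4161114000.0 mm^4

4161114000.0 mm^4


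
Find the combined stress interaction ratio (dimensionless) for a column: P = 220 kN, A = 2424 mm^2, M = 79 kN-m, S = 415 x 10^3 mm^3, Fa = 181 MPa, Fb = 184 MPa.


f_a = P / A = 220000.0 / 2424 = 90.7591 MPa
f_b = M / S = 79000000.0 / 415000.0 = 190.3614 MPa
Ratio = f_a / Fa + f_b / Fb
= 90.7591 / 181 + 190.3614 / 184
= 1.536 (dimensionless)

1.536 (dimensionless)


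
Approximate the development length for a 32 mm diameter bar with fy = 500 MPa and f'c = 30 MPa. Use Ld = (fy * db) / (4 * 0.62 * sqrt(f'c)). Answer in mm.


Ld = (fy * db) / (4 * 0.62 * sqrt(f'c))
= (500 * 32) / (4 * 0.62 * sqrt(30))
= 16000 / 13.5835
= 1177.9 mm

1177.9 mm


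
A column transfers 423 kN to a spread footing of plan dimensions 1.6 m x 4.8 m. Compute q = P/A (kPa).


A = 1.6 * 4.8 = 7.68 m^2
q = P / A = 423 / 7.68
= 55.0781 kPa

55.0781 kPa


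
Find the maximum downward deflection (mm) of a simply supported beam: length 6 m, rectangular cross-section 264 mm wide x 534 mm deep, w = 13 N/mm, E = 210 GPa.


I = 264 * 534^3 / 12 = 3350012688.0 mm^4
L = 6000.0 mm, w = 13 N/mm, E = 210000.0 MPa
delta = 5 * w * L^4 / (384 * E * I)
= 5 * 13 * 6000.0^4 / (384 * 210000.0 * 3350012688.0)
= 0.3118 mm

0.3118 mm


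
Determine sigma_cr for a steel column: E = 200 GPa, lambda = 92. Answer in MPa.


sigma_cr = pi^2 * E / lambda^2
= 9.8696 * 200000.0 / 92^2
= 9.8696 * 200000.0 / 8464
= 233.2137 MPa

233.2137 MPa


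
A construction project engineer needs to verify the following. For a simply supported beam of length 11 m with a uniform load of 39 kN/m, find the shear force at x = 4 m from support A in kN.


R_A = w * L / 2 = 39 * 11 / 2 = 214.5 kN
V(x) = R_A - w * x = 214.5 - 39 * 4
= 58.5 kN

58.5 kN


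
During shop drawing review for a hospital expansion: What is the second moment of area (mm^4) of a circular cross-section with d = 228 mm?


r = d / 2 = 228 / 2 = 114.0 mm
I = pi * r^4 / 4 = pi * 114.0^4 / 4
= 132650620.77 mm^4

132650620.77 mm^4


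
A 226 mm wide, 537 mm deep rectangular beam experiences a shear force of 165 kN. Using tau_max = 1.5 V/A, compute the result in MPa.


A = b * h = 226 * 537 = 121362 mm^2
V = 165 kN = 165000.0 N
tau_max = 1.5 * V / A = 1.5 * 165000.0 / 121362
= 2.0394 MPa

2.0394 MPa


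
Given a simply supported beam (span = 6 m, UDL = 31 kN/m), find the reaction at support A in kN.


Total load = w * L = 31 * 6 = 186 kN
By symmetry, each reaction R = total / 2 = 186 / 2 = 93.0 kN

93.0 kN


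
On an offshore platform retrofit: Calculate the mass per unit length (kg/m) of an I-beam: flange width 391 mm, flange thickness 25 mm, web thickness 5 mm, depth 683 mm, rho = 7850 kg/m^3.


A_flanges = 2 * 391 * 25 = 19550 mm^2
A_web = (683 - 2 * 25) * 5 = 3165 mm^2
A_total = 19550 + 3165 = 22715 mm^2 = 0.022715 m^2
Weight = rho * A = 7850 * 0.022715 = 178.3127 kg/m

178.3127 kg/m


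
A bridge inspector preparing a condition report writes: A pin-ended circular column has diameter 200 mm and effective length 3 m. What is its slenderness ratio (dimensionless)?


Radius of gyration r = d / 4 = 200 / 4 = 50.0 mm
L_eff = 3000.0 mm
Slenderness ratio = L / r = 3000.0 / 50.0 = 60.0 (dimensionless)

60.0 (dimensionless)


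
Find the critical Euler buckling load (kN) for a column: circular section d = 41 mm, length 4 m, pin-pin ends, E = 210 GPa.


I = pi * d^4 / 64 = 138709.22 mm^4
L = 4000.0 mm
P_cr = pi^2 * E * I / L^2
= 9.8696 * 210000.0 * 138709.22 / 4000.0^2
= 17968.19 N = 17.9682 kN

17.9682 kN


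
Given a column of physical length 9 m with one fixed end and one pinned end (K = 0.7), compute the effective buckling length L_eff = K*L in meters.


L_eff = K * L
= 0.7 * 9
= 6.3 m

6.3 m


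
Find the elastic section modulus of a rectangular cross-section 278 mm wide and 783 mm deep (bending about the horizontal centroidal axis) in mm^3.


S = b * h^2 / 6
= 278 * 783^2 / 6
= 278 * 613089 / 6
= 28406457.0 mm^3

28406457.0 mm^3


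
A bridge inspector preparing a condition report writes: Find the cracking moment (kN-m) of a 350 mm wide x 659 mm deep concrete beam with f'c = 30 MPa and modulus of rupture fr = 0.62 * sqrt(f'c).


fr = 0.62 * sqrt(30) = 0.62 * 5.4772 = 3.3959 MPa
I = 350 * 659^3 / 12 = 8347242720.83 mm^4
y_t = 329.5 mm
M_cr = fr * I / y_t = 3.3959 * 8347242720.83 / 329.5 N-mm
= 86.028 kN-m

86.028 kN-m


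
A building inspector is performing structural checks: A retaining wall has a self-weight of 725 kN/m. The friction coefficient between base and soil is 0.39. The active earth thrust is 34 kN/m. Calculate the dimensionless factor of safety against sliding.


Resisting force = mu * W = 0.39 * 725 = 282.75 kN/m
FOS = Resisting / Driving = 282.75 / 34
= 8.3162 (dimensionless)

8.3162 (dimensionless)


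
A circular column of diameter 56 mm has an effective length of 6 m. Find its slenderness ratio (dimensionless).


Radius of gyration r = d / 4 = 56 / 4 = 14.0 mm
L_eff = 6000.0 mm
Slenderness ratio = L / r = 6000.0 / 14.0 = 428.57 (dimensionless)

428.57 (dimensionless)


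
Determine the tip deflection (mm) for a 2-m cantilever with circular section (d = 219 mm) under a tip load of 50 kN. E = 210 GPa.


I = pi * d^4 / 64 = pi * 219^4 / 64 = 112913627.02 mm^4
L = 2000.0 mm, P = 50000.0 N, E = 210000.0 MPa
delta = P * L^3 / (3 * E * I)
= 50000.0 * 2000.0^3 / (3 * 210000.0 * 112913627.02)
= 5.6231 mm

5.6231 mm


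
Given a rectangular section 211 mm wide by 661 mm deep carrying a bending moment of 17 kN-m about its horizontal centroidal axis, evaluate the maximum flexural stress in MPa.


I = b * h^3 / 12 = 211 * 661^3 / 12 = 5078150732.58 mm^4
y = h / 2 = 661 / 2 = 330.5 mm
M = 17 kN-m = 17000000.0 N-mm
sigma = M * y / I = 17000000.0 * 330.5 / 5078150732.58
= 1.11 MPa

1.11 MPa


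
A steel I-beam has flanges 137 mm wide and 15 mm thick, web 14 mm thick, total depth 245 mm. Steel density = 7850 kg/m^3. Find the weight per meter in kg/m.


A_flanges = 2 * 137 * 15 = 4110 mm^2
A_web = (245 - 2 * 15) * 14 = 3010 mm^2
A_total = 4110 + 3010 = 7120 mm^2 = 0.007120 m^2
Weight = rho * A = 7850 * 0.007120 = 55.892 kg/m

55.892 kg/m


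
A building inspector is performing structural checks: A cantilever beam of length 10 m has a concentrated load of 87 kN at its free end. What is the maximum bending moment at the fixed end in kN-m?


For a cantilever with a point load at the free end:
M_max = P * L = 87 * 10 = 870 kN-m

870 kN-m


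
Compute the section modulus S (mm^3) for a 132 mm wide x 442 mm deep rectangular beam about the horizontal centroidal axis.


S = b * h^2 / 6
= 132 * 442^2 / 6
= 132 * 195364 / 6
= 4298008.0 mm^3

4298008.0 mm^3


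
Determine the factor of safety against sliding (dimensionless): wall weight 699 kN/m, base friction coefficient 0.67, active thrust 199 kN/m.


Resisting force = mu * W = 0.67 * 699 = 468.33 kN/m
FOS = Resisting / Driving = 468.33 / 199
= 2.3534 (dimensionless)

2.3534 (dimensionless)


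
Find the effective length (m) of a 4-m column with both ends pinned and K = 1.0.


L_eff = K * L
= 1.0 * 4
= 4.0 m

4.0 m


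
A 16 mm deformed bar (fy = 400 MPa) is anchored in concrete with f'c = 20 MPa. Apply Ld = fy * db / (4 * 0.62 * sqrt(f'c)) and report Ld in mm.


Ld = (fy * db) / (4 * 0.62 * sqrt(f'c))
= (400 * 16) / (4 * 0.62 * sqrt(20))
= 6400 / 11.0909
= 577.05 mm

577.05 mm


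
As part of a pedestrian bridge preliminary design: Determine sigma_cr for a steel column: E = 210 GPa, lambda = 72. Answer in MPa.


sigma_cr = pi^2 * E / lambda^2
= 9.8696 * 210000.0 / 72^2
= 9.8696 * 210000.0 / 5184
= 399.8104 MPa

399.8104 MPa


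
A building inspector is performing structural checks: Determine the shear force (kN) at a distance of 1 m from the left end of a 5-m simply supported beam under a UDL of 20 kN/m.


R_A = w * L / 2 = 20 * 5 / 2 = 50.0 kN
V(x) = R_A - w * x = 50.0 - 20 * 1
= 30.0 kN

30.0 kN


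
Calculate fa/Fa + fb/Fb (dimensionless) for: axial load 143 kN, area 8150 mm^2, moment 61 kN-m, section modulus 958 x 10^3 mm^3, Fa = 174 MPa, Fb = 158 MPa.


f_a = P / A = 143000.0 / 8150 = 17.546 MPa
f_b = M / S = 61000000.0 / 958000.0 = 63.6743 MPa
Ratio = f_a / Fa + f_b / Fb
= 17.546 / 174 + 63.6743 / 158
= 0.5038 (dimensionless)

0.5038 (dimensionless)


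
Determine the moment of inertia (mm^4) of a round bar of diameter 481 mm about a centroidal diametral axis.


r = d / 2 = 481 / 2 = 240.5 mm
I = pi * r^4 / 4 = pi * 240.5^4 / 4
= 2627545251.71 mm^4

2627545251.71 mm^4


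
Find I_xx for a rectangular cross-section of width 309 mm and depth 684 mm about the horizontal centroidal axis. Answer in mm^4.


I = b * h^3 / 12
= 309 * 684^3 / 12
= 309 * 320013504 / 12
= 8240347728.0 mm^4

8240347728.0 mm^4


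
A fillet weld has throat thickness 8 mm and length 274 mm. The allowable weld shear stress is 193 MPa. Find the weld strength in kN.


Strength = throat * length * allowable stress
= 8 * 274 * 193 N
= 423056 N
= 423.06 kN

423.06 kN


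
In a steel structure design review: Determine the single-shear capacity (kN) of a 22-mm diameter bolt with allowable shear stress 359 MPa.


A = pi * d^2 / 4 = pi * 22^2 / 4 = 380.1327 mm^2
V = f_v * A / 1000 = 359 * 380.1327 / 1000
= 136.4676 kN

136.4676 kN


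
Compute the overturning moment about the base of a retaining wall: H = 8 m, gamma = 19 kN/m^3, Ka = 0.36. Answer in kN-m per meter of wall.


Pa = 0.5 * Ka * gamma * H^2
= 0.5 * 0.36 * 19 * 8^2
= 218.88 kN/m
Arm = H / 3 = 8 / 3 = 2.6667 m
Mo = Pa * arm = Pa * H / 3 = 218.88 * 8 / 3 = 583.68 kN-m/m

583.68 kN-m/m


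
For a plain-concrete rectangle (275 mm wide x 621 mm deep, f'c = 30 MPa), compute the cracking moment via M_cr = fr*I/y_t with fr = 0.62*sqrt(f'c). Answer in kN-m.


fr = 0.62 * sqrt(30) = 0.62 * 5.4772 = 3.3959 MPa
I = 275 * 621^3 / 12 = 5488153481.25 mm^4
y_t = 310.5 mm
M_cr = fr * I / y_t = 3.3959 * 5488153481.25 / 310.5 N-mm
= 60.0229 kN-m

60.0229 kN-m


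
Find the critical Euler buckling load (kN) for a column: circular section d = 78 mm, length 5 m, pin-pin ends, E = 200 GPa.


I = pi * d^4 / 64 = 1816972.31 mm^4
L = 5000.0 mm
P_cr = pi^2 * E * I / L^2
= 9.8696 * 200000.0 * 1816972.31 / 5000.0^2
= 143462.38 N = 143.4624 kN

143.4624 kN


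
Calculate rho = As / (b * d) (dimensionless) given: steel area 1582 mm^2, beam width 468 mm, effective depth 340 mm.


rho = As / (b * d)
= 1582 / (468 * 340)
= 1582 / 159120
= 0.009942 (dimensionless)

0.009942 (dimensionless)


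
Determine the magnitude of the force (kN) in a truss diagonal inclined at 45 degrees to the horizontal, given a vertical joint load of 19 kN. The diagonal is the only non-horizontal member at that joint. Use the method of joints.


At the joint, only the diagonal has a vertical component, so vertical equilibrium gives:
F * sin(45) = 19
F = 19 / sin(45)
= 19 / 0.707107
= 26.87 kN

26.87 kN


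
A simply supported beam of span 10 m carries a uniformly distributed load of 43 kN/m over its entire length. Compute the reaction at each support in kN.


Total load = w * L = 43 * 10 = 430 kN
By symmetry, each reaction R = total / 2 = 430 / 2 = 215.0 kN

215.0 kN


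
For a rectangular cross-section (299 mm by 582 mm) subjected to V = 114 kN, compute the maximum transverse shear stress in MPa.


A = b * h = 299 * 582 = 174018 mm^2
V = 114 kN = 114000.0 N
tau_max = 1.5 * V / A = 1.5 * 114000.0 / 174018
= 0.9827 MPa

0.9827 MPa


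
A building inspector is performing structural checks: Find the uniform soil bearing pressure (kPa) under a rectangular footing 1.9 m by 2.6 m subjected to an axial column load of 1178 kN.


A = 1.9 * 2.6 = 4.94 m^2
q = P / A = 1178 / 4.94
= 238.4615 kPa

238.4615 kPa


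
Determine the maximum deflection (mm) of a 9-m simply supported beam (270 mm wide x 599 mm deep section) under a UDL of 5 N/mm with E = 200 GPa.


I = 270 * 599^3 / 12 = 4835740477.5 mm^4
L = 9000.0 mm, w = 5 N/mm, E = 200000.0 MPa
delta = 5 * w * L^4 / (384 * E * I)
= 5 * 5 * 9000.0^4 / (384 * 200000.0 * 4835740477.5)
= 0.4417 mm

0.4417 mm


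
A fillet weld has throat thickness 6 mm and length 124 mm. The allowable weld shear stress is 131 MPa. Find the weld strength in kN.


Strength = throat * length * allowable stress
= 6 * 124 * 131 N
= 97464 N
= 97.46 kN

97.46 kN


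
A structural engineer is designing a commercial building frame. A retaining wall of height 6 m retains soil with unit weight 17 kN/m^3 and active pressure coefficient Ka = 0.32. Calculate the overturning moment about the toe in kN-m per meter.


Pa = 0.5 * Ka * gamma * H^2
= 0.5 * 0.32 * 17 * 6^2
= 97.92 kN/m
Arm = H / 3 = 6 / 3 = 2.0 m
Mo = Pa * arm = Pa * H / 3 = 97.92 * 6 / 3 = 195.84 kN-m/m

195.84 kN-m/m


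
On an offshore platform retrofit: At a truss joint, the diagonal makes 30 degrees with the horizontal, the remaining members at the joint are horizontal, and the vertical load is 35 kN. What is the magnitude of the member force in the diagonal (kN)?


At the joint, only the diagonal has a vertical component, so vertical equilibrium gives:
F * sin(30) = 35
F = 35 / sin(30)
= 35 / 0.5
= 70.0 kN

70.0 kN


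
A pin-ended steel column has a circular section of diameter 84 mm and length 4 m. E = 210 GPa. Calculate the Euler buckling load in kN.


I = pi * d^4 / 64 = 2443920.32 mm^4
L = 4000.0 mm
P_cr = pi^2 * E * I / L^2
= 9.8696 * 210000.0 * 2443920.32 / 4000.0^2
= 316581.91 N = 316.5819 kN

316.5819 kN


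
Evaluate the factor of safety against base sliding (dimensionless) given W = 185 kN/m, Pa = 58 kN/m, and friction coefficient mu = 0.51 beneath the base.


Resisting force = mu * W = 0.51 * 185 = 94.35 kN/m
FOS = Resisting / Driving = 94.35 / 58
= 1.6267 (dimensionless)

1.6267 (dimensionless)


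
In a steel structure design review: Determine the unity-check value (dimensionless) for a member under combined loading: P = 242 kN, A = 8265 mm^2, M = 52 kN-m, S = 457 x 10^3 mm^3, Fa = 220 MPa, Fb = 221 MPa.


f_a = P / A = 242000.0 / 8265 = 29.2801 MPa
f_b = M / S = 52000000.0 / 457000.0 = 113.7856 MPa
Ratio = f_a / Fa + f_b / Fb
= 29.2801 / 220 + 113.7856 / 221
= 0.648 (dimensionless)

0.648 (dimensionless)


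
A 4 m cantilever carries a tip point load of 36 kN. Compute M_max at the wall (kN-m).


For a cantilever with a point load at the free end:
M_max = P * L = 36 * 4 = 144 kN-m

144 kN-m


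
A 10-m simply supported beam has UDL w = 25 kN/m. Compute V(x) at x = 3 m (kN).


R_A = w * L / 2 = 25 * 10 / 2 = 125.0 kN
V(x) = R_A - w * x = 125.0 - 25 * 3
= 50.0 kN

50.0 kN


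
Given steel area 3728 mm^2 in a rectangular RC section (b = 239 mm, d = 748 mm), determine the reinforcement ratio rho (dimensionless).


rho = As / (b * d)
= 3728 / (239 * 748)
= 3728 / 178772
= 0.020853 (dimensionless)

0.020853 (dimensionless)


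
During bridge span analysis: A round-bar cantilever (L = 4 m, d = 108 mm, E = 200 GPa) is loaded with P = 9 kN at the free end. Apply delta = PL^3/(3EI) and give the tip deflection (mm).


I = pi * d^4 / 64 = pi * 108^4 / 64 = 6678284.57 mm^4
L = 4000.0 mm, P = 9000.0 N, E = 200000.0 MPa
delta = P * L^3 / (3 * E * I)
= 9000.0 * 4000.0^3 / (3 * 200000.0 * 6678284.57)
= 143.7495 mm

143.7495 mm


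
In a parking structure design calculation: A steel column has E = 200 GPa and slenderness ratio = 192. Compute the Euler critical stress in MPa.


sigma_cr = pi^2 * E / lambda^2
= 9.8696 * 200000.0 / 192^2
= 9.8696 * 200000.0 / 36864
= 53.546 MPa

53.546 MPa


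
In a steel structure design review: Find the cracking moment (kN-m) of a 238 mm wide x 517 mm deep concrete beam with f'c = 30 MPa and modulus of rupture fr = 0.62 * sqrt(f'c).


fr = 0.62 * sqrt(30) = 0.62 * 5.4772 = 3.3959 MPa
I = 238 * 517^3 / 12 = 2740736857.83 mm^4
y_t = 258.5 mm
M_cr = fr * I / y_t = 3.3959 * 2740736857.83 / 258.5 N-mm
= 36.0047 kN-m

36.0047 kN-m


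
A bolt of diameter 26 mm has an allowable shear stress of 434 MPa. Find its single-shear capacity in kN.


A = pi * d^2 / 4 = pi * 26^2 / 4 = 530.9292 mm^2
V = f_v * A / 1000 = 434 * 530.9292 / 1000
= 230.4233 kN

230.4233 kN


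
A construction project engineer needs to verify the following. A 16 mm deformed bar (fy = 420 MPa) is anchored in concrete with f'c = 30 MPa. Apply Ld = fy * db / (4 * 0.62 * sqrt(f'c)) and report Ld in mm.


Ld = (fy * db) / (4 * 0.62 * sqrt(f'c))
= (420 * 16) / (4 * 0.62 * sqrt(30))
= 6720 / 13.5835
= 494.72 mm

494.72 mm


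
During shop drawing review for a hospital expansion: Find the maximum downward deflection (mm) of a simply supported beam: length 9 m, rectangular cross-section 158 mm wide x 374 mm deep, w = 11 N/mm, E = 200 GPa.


I = 158 * 374^3 / 12 = 688796049.33 mm^4
L = 9000.0 mm, w = 11 N/mm, E = 200000.0 MPa
delta = 5 * w * L^4 / (384 * E * I)
= 5 * 11 * 9000.0^4 / (384 * 200000.0 * 688796049.33)
= 6.8215 mm

6.8215 mm


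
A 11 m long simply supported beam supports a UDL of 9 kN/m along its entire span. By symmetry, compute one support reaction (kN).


Total load = w * L = 9 * 11 = 99 kN
By symmetry, each reaction R = total / 2 = 99 / 2 = 49.5 kN

49.5 kN


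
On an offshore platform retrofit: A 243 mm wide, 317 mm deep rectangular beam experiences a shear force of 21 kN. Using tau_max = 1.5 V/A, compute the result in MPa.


A = b * h = 243 * 317 = 77031 mm^2
V = 21 kN = 21000.0 N
tau_max = 1.5 * V / A = 1.5 * 21000.0 / 77031
= 0.4089 MPa

0.4089 MPa


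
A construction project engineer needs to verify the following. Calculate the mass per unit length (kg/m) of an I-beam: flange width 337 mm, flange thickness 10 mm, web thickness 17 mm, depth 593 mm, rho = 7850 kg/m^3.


A_flanges = 2 * 337 * 10 = 6740 mm^2
A_web = (593 - 2 * 10) * 17 = 9741 mm^2
A_total = 6740 + 9741 = 16481 mm^2 = 0.016481 m^2
Weight = rho * A = 7850 * 0.016481 = 129.3759 kg/m

129.3759 kg/m


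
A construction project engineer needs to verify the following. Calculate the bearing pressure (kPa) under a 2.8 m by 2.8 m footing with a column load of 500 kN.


A = 2.8 * 2.8 = 7.84 m^2
q = P / A = 500 / 7.84
= 63.7755 kPa

63.7755 kPa


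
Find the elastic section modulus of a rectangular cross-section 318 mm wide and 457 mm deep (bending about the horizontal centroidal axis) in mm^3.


S = b * h^2 / 6
= 318 * 457^2 / 6
= 318 * 208849 / 6
= 11068997.0 mm^3

11068997.0 mm^3


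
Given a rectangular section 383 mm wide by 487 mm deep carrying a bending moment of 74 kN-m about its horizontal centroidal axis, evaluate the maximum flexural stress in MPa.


I = b * h^3 / 12 = 383 * 487^3 / 12 = 3686416587.42 mm^4
y = h / 2 = 487 / 2 = 243.5 mm
M = 74 kN-m = 74000000.0 N-mm
sigma = M * y / I = 74000000.0 * 243.5 / 3686416587.42
= 4.89 MPa

4.89 MPa


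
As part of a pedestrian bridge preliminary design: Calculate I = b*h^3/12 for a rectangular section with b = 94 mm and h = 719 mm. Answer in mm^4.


I = b * h^3 / 12
= 94 * 719^3 / 12
= 94 * 371694959 / 12
= 2911610512.17 mm^4

2911610512.17 mm^4


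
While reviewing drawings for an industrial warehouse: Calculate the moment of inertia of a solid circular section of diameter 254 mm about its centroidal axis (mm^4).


r = d / 2 = 254 / 2 = 127.0 mm
I = pi * r^4 / 4 = pi * 127.0^4 / 4
= 204317123.26 mm^4

204317123.26 mm^4


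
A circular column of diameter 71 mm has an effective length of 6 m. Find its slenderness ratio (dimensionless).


Radius of gyration r = d / 4 = 71 / 4 = 17.75 mm
L_eff = 6000.0 mm
Slenderness ratio = L / r = 6000.0 / 17.75 = 338.03 (dimensionless)

338.03 (dimensionless)


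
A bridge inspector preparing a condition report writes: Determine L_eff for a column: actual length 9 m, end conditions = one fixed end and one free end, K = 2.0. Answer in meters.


L_eff = K * L
= 2.0 * 9
= 18.0 m

18.0 m


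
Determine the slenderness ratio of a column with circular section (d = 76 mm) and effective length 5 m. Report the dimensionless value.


Radius of gyration r = d / 4 = 76 / 4 = 19.0 mm
L_eff = 5000.0 mm
Slenderness ratio = L / r = 5000.0 / 19.0 = 263.16 (dimensionless)

263.16 (dimensionless)


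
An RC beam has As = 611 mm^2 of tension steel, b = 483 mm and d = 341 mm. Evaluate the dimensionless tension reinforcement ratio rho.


rho = As / (b * d)
= 611 / (483 * 341)
= 611 / 164703
= 0.00371 (dimensionless)

0.00371 (dimensionless)


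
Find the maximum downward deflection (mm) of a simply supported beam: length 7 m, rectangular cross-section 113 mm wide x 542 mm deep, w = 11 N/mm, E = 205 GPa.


I = 113 * 542^3 / 12 = 1499322495.33 mm^4
L = 7000.0 mm, w = 11 N/mm, E = 205000.0 MPa
delta = 5 * w * L^4 / (384 * E * I)
= 5 * 11 * 7000.0^4 / (384 * 205000.0 * 1499322495.33)
= 1.1189 mm

1.1189 mm


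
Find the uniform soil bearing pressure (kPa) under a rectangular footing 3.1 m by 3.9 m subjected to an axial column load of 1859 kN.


A = 3.1 * 3.9 = 12.09 m^2
q = P / A = 1859 / 12.09
= 153.7634 kPa

153.7634 kPa


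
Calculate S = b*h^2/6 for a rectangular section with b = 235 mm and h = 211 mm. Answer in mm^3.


S = b * h^2 / 6
= 235 * 211^2 / 6
= 235 * 44521 / 6
= 1743739.17 mm^3

1743739.17 mm^3


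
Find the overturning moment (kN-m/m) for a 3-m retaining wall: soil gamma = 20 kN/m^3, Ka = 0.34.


Pa = 0.5 * Ka * gamma * H^2
= 0.5 * 0.34 * 20 * 3^2
= 30.6 kN/m
Arm = H / 3 = 3 / 3 = 1.0 m
Mo = Pa * arm = Pa * H / 3 = 30.6 * 3 / 3 = 30.6 kN-m/m

30.6 kN-m/m


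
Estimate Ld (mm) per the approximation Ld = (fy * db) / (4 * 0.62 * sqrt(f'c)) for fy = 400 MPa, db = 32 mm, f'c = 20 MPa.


Ld = (fy * db) / (4 * 0.62 * sqrt(f'c))
= (400 * 32) / (4 * 0.62 * sqrt(20))
= 12800 / 11.0909
= 1154.1 mm

1154.1 mm


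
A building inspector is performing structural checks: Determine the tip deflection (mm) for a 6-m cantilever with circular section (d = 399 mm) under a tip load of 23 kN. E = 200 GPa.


I = pi * d^4 / 64 = pi * 399^4 / 64 = 1244117736.22 mm^4
L = 6000.0 mm, P = 23000.0 N, E = 200000.0 MPa
delta = P * L^3 / (3 * E * I)
= 23000.0 * 6000.0^3 / (3 * 200000.0 * 1244117736.22)
= 6.6553 mm

6.6553 mm
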